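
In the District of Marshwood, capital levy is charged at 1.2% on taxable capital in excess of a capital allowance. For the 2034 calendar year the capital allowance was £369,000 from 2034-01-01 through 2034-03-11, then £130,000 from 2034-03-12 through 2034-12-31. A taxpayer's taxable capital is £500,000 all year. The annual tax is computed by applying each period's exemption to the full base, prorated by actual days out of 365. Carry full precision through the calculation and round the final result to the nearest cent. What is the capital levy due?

£3,889.97

2034-01-01 to 2034-03-11: 70 days, exemption £369,000 → (£500,000 − £369,000) × 1.2% × 70/365 = £301.4795
2034-03-12 to 2034-12-31: 295 days, exemption £130,000 → (£500,000 − £130,000) × 1.2% × 295/365 = £3,588.4932
Total = £3,889.9726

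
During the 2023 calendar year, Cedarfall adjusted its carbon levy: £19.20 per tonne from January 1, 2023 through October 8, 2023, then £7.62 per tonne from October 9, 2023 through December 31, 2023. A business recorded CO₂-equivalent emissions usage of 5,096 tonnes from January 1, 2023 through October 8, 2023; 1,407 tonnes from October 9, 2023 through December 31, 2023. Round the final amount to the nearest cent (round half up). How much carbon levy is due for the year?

January 1 – October 8, 2023: 5,096 tonnes at £19.20/tonne → £97,843.20
October 9 – December 31, 2023: 1,407 tonnes at £7.62/tonne → £10,721.34

£108,564.54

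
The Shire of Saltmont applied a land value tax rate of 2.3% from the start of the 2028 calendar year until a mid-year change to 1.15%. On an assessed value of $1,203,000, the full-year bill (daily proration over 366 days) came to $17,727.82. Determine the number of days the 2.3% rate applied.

Let d = days at the first rate; then 366 − d days at the second rate.
$1,203,000 × [2.3%·d + 1.15%·(366−d)] / 366 = $17,727.82
Solving gives d = 103, so the new rate took effect on 13 April 2028.

103 days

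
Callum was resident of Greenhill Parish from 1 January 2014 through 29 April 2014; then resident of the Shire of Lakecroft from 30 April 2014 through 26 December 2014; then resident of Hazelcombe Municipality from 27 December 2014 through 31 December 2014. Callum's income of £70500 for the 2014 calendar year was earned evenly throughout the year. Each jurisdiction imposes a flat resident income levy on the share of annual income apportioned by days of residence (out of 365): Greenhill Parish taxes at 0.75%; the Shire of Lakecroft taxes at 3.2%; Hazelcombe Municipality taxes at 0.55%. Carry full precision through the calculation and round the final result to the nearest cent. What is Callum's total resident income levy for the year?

£1667.28

Greenhill Parish, 1 January – 29 April 2014: 119 days → £70500 × 0.75% × 119/365 = £172.3870
The Shire of Lakecroft, 30 April – 26 December 2014: 241 days → £70500 × 3.2% × 241/365 = £1489.5781
Hazelcombe Municipality, 27 December – 31 December 2014: 5 days → £70500 × 0.55% × 5/365 = £5.3116
Total = £1667.2767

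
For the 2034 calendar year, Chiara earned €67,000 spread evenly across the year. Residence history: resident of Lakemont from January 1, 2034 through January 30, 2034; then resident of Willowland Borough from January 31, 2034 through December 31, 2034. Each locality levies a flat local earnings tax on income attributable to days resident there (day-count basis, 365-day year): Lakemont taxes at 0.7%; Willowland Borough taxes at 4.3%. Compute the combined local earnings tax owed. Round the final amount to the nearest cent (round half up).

Lakemont, January 1 – January 30, 2034: 30 days → €67,000 × 0.7% × 30/365 = €38.5479
Willowland Borough, January 31 – December 31, 2034: 335 days → €67,000 × 4.3% × 335/365 = €2,644.2055
Total = €2,682.7534

€2,682.75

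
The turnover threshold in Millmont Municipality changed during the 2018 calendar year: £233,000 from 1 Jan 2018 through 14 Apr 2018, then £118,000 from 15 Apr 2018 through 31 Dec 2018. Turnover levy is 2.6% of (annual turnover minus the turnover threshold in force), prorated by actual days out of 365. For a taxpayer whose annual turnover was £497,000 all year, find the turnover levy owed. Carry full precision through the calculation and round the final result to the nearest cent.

1 Jan – 14 Apr 2018: 104 days, exemption £233,000 → (£497,000 − £233,000) × 2.6% × 104/365 = £1,955.7699
15 Apr – 31 Dec 2018: 261 days, exemption £118,000 → (£497,000 − £118,000) × 2.6% × 261/365 = £7,046.2849
Total = £9,002.0548

£9,002.05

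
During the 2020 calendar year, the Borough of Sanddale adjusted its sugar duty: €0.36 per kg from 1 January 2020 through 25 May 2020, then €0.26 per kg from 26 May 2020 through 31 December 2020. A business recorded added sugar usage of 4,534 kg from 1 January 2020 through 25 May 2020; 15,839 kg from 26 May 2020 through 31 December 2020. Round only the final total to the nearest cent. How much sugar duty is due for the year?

1 January – 25 May 2020: 4,534 kg at €0.36/kg → €1,632.24
26 May – 31 December 2020: 15,839 kg at €0.26/kg → €4,118.14

€5,750.38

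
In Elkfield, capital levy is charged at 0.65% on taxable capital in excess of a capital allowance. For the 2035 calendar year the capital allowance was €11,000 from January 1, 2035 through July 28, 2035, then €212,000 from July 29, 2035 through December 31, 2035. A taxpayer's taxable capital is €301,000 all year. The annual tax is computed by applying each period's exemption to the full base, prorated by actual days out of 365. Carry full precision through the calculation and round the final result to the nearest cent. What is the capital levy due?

January 1 – July 28, 2035: 209 days, exemption €11,000 → (€301,000 − €11,000) × 0.65% × 209/365 = €1,079.3562
July 29 – December 31, 2035: 156 days, exemption €212,000 → (€301,000 − €212,000) × 0.65% × 156/365 = €247.2493
Total = €1,326.6055

€1,326.61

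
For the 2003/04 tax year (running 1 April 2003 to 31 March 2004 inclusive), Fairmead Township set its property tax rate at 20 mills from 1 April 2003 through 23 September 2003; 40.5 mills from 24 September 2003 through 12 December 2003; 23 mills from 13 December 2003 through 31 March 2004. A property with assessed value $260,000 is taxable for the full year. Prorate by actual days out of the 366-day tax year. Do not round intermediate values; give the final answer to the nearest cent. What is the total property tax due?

1 April – 23 September 2003: 176 days at 20 mills → $260,000 × 2% × 176/366 = $2,500.5464
24 September – 12 December 2003: 80 days at 40.5 mills → $260,000 × 4.05% × 80/366 = $2,301.6393
13 December 2003 – 31 March 2004: 110 days at 23 mills → $260,000 × 2.3% × 110/366 = $1,797.2678
Total = $6,599.4536

$6,599.45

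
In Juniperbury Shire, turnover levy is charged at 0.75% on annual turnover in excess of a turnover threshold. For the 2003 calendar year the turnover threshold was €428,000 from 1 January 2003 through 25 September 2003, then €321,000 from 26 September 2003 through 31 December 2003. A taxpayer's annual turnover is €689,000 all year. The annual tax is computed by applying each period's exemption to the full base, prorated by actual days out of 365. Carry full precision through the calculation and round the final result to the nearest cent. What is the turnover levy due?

1 January – 25 September 2003: 268 days, exemption €428,000 → (€689,000 − €428,000) × 0.75% × 268/365 = €1,437.2877
26 September – 31 December 2003: 97 days, exemption €321,000 → (€689,000 − €321,000) × 0.75% × 97/365 = €733.4795
Total = €2,170.7671

€2,170.77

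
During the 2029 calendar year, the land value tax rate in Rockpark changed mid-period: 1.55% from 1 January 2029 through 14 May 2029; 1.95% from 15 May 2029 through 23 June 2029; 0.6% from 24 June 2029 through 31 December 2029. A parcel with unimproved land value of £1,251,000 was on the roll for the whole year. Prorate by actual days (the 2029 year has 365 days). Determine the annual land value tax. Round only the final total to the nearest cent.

1 January – 14 May 2029: 134 days at 1.55% → £1,251,000 × 1.55% × 134/365 = £7,118.7041
15 May – 23 June 2029: 40 days at 1.95% → £1,251,000 × 1.95% × 40/365 = £2,673.3699
24 June – 31 December 2029: 191 days at 0.6% → £1,251,000 × 0.6% × 191/365 = £3,927.7973
Total = £13,719.8712

£13,719.87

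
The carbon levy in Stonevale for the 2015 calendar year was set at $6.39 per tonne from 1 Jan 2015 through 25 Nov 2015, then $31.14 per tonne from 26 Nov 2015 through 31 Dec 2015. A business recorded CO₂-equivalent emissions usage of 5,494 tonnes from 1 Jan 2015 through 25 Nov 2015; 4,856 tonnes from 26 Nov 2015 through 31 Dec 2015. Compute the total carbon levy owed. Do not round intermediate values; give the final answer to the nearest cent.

1 Jan – 25 Nov 2015: 5,494 tonnes at $6.39/tonne → $35106.66
26 Nov – 31 Dec 2015: 4,856 tonnes at $31.14/tonne → $151215.84

$186322.50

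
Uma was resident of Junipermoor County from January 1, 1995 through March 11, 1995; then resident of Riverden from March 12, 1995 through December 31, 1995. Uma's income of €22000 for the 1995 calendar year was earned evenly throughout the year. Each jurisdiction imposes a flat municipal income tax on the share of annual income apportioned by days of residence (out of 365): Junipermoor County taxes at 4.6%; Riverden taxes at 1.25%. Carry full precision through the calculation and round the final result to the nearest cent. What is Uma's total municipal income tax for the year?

Junipermoor County, January 1 – March 11, 1995: 70 days → €22000 × 4.6% × 70/365 = €194.0822
Riverden, March 12 – December 31, 1995: 295 days → €22000 × 1.25% × 295/365 = €222.2603
Total = €416.3425

€416.34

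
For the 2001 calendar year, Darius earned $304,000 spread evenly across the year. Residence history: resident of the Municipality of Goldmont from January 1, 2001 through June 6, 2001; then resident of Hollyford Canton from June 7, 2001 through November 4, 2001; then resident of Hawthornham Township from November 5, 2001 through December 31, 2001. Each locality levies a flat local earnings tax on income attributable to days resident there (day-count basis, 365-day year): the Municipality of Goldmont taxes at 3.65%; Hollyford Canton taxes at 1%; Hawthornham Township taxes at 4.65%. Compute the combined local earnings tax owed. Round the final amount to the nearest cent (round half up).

$8,237.98

The Municipality of Goldmont, January 1 – June 6, 2001: 157 days → $304,000 × 3.65% × 157/365 = $4,772.8000
Hollyford Canton, June 7 – November 4, 2001: 151 days → $304,000 × 1% × 151/365 = $1,257.6438
Hawthornham Township, November 5 – December 31, 2001: 57 days → $304,000 × 4.65% × 57/365 = $2,207.5397
Total = $8,237.9836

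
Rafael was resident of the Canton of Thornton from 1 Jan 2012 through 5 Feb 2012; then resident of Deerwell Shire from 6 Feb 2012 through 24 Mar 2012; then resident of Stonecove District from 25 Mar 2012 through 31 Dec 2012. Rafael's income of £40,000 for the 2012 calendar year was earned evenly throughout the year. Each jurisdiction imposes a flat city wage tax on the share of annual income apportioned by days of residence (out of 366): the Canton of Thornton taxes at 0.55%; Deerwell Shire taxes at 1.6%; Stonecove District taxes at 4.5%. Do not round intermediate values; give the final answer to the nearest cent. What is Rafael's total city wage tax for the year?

The Canton of Thornton, 1 Jan – 5 Feb 2012: 36 days → £40,000 × 0.55% × 36/366 = £21.6393
Deerwell Shire, 6 Feb – 24 Mar 2012: 48 days → £40,000 × 1.6% × 48/366 = £83.9344
Stonecove District, 25 Mar – 31 Dec 2012: 282 days → £40,000 × 4.5% × 282/366 = £1,386.8852
Total = £1,492.4590

£1,492.46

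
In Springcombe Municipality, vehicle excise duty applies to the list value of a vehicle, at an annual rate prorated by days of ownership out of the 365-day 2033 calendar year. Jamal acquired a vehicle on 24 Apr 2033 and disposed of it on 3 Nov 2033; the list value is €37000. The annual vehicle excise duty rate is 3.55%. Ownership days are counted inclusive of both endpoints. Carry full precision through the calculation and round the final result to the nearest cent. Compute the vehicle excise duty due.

€698.13

Days held (24 Apr – 3 Nov 2033): 194 out of 365
Tax = €37000 × 3.55% × 194/365 = €698.1342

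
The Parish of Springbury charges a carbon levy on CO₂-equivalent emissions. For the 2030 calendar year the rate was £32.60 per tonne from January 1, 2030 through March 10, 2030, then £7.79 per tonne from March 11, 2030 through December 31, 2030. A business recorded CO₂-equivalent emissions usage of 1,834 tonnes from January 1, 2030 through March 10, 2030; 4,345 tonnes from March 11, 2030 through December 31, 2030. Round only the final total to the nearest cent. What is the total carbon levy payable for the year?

£93,635.95

January 1 – March 10, 2030: 1,834 tonnes at £32.60/tonne → £59,788.40
March 11 – December 31, 2030: 4,345 tonnes at £7.79/tonne → £33,847.55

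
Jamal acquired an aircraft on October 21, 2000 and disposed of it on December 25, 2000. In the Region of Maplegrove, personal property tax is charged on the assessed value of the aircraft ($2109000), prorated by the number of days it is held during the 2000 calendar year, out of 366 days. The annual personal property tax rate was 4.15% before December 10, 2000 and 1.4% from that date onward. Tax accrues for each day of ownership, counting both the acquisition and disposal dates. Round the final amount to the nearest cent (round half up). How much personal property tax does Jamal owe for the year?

October 21 – December 9, 2000: 50 days at 4.15% → $2109000 × 4.15% × 50/366 = $11956.7623
December 10 – December 25, 2000: 16 days at 1.4% → $2109000 × 1.4% × 16/366 = $1290.7541
Total = $13247.5164

$13247.52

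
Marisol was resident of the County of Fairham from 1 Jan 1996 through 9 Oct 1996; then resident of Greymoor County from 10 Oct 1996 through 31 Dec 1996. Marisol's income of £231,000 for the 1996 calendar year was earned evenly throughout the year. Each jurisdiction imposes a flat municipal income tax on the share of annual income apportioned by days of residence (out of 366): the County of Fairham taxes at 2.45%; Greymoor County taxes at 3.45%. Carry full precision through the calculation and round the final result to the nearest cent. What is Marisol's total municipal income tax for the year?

£6,183.35

The County of Fairham, 1 Jan – 9 Oct 1996: 283 days → £231,000 × 2.45% × 283/366 = £4,376.0615
Greymoor County, 10 Oct – 31 Dec 1996: 83 days → £231,000 × 3.45% × 83/366 = £1,807.2910
Total = £6,183.3525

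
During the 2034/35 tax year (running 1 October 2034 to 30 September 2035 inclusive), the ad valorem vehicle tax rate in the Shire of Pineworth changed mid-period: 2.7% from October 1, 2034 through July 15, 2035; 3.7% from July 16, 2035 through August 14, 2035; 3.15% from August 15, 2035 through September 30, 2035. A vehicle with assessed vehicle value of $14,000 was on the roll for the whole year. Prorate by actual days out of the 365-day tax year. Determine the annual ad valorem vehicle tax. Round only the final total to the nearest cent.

October 1, 2034 – July 15, 2035: 288 days at 2.7% → $14,000 × 2.7% × 288/365 = $298.2575
July 16 – August 14, 2035: 30 days at 3.7% → $14,000 × 3.7% × 30/365 = $42.5753
August 15 – September 30, 2035: 47 days at 3.15% → $14,000 × 3.15% × 47/365 = $56.7863
Total = $397.6192

$397.62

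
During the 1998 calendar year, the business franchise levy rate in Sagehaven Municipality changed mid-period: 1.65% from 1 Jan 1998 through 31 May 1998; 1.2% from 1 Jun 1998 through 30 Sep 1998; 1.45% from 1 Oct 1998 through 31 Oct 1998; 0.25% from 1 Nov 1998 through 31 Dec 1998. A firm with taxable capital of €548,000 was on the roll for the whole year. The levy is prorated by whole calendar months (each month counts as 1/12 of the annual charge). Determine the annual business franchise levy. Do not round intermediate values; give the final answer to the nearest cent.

1 Jan – 31 May 1998: 5 months at 1.65% → €548,000 × 1.65% × 5/12 = €3,767.5000
1 Jun – 30 Sep 1998: 4 months at 1.2% → €548,000 × 1.2% × 4/12 = €2,192.0000
1 Oct – 31 Oct 1998: 1 month at 1.45% → €548,000 × 1.45% × 1/12 = €662.1667
1 Nov – 31 Dec 1998: 2 months at 0.25% → €548,000 × 0.25% × 2/12 = €228.3333
Total = €6,850.0000

€6,850.00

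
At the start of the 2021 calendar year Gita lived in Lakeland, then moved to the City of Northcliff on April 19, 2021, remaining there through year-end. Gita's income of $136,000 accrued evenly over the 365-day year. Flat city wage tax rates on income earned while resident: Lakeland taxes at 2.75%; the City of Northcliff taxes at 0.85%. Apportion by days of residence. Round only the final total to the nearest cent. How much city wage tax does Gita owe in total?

Lakeland, January 1 – April 18, 2021: 108 days → $136,000 × 2.75% × 108/365 = $1,106.6301
The City of Northcliff, April 19 – December 31, 2021: 257 days → $136,000 × 0.85% × 257/365 = $813.9507
Total = $1,920.5808

$1,920.58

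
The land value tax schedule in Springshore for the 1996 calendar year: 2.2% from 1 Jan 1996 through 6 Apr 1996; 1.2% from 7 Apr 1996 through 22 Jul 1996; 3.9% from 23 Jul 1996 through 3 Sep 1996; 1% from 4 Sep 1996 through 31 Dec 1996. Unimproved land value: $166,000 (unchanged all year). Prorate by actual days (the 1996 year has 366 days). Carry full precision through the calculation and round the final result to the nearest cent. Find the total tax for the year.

$2,850.57

1 Jan – 6 Apr 1996: 97 days at 2.2% → $166,000 × 2.2% × 97/366 = $967.8798
7 Apr – 22 Jul 1996: 107 days at 1.2% → $166,000 × 1.2% × 107/366 = $582.3607
23 Jul – 3 Sep 1996: 43 days at 3.9% → $166,000 × 3.9% × 43/366 = $760.6066
4 Sep – 31 Dec 1996: 119 days at 1% → $166,000 × 1% × 119/366 = $539.7268
Total = $2,850.5738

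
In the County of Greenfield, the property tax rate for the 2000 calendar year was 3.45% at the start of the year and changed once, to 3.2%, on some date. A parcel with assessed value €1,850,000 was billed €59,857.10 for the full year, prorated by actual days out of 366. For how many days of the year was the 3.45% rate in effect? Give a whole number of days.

52 days

Let d = days at the first rate; then 366 − d days at the second rate.
€1,850,000 × [3.45%·d + 3.2%·(366−d)] / 366 = €59,857.10
Solving gives d = 52, so the new rate took effect on 22 Feb 2000.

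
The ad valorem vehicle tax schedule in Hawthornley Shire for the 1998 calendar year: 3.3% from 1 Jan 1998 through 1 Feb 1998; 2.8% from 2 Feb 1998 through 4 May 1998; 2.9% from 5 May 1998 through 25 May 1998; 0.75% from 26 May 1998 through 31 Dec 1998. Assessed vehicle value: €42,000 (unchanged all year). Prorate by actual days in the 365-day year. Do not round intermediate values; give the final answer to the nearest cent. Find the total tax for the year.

€677.87

1 Jan – 1 Feb 1998: 32 days at 3.3% → €42,000 × 3.3% × 32/365 = €121.5123
2 Feb – 4 May 1998: 92 days at 2.8% → €42,000 × 2.8% × 92/365 = €296.4164
5 May – 25 May 1998: 21 days at 2.9% → €42,000 × 2.9% × 21/365 = €70.0767
26 May – 31 Dec 1998: 220 days at 0.75% → €42,000 × 0.75% × 220/365 = €189.8630
Total = €677.8685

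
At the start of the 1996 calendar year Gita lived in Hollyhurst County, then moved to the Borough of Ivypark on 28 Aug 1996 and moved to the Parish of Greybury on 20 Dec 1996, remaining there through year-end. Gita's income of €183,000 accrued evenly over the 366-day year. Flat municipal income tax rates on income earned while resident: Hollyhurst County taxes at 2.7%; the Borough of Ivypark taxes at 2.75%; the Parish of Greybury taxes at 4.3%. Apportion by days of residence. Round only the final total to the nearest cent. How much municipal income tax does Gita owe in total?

€5,065.50

Hollyhurst County, 1 Jan – 27 Aug 1996: 240 days → €183,000 × 2.7% × 240/366 = €3,240.0000
The Borough of Ivypark, 28 Aug – 19 Dec 1996: 114 days → €183,000 × 2.75% × 114/366 = €1,567.5000
The Parish of Greybury, 20 Dec – 31 Dec 1996: 12 days → €183,000 × 4.3% × 12/366 = €258.0000
Total = €5,065.5000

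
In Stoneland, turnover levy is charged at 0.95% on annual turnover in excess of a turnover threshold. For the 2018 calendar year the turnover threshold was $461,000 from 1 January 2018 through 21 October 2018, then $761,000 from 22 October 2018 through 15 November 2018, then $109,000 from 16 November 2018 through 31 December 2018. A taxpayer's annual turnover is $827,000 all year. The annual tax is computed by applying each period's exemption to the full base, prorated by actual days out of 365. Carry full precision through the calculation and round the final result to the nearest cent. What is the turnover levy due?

$3,703.23

1 January – 21 October 2018: 294 days, exemption $461,000 → ($827,000 − $461,000) × 0.95% × 294/365 = $2,800.6521
22 October – 15 November 2018: 25 days, exemption $761,000 → ($827,000 − $761,000) × 0.95% × 25/365 = $42.9452
16 November – 31 December 2018: 46 days, exemption $109,000 → ($827,000 − $109,000) × 0.95% × 46/365 = $859.6329
Total = $3,703.2301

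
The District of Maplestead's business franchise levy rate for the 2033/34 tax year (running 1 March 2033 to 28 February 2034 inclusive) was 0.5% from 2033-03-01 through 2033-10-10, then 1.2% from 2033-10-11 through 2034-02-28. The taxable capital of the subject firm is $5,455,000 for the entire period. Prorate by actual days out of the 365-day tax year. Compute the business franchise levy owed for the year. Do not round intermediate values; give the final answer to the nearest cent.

2033-03-01 to 2033-10-10: 224 days at 0.5% → $5,455,000 × 0.5% × 224/365 = $16,738.6301
2033-10-11 to 2034-02-28: 141 days at 1.2% → $5,455,000 × 1.2% × 141/365 = $25,287.2877
Total = $42,025.9178

$42,025.92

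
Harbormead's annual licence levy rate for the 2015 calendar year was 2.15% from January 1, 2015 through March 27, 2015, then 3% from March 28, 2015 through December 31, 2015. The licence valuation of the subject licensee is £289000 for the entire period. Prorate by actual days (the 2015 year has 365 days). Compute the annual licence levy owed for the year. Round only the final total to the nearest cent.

January 1 – March 27, 2015: 86 days at 2.15% → £289000 × 2.15% × 86/365 = £1464.0027
March 28 – December 31, 2015: 279 days at 3% → £289000 × 3% × 279/365 = £6627.2055
Total = £8091.2082

£8091.21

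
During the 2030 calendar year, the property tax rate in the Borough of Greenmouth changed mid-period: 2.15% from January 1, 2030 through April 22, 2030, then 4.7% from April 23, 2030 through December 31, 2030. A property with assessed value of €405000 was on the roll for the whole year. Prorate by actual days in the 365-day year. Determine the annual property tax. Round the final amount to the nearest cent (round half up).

January 1 – April 22, 2030: 112 days at 2.15% → €405000 × 2.15% × 112/365 = €2671.8904
April 23 – December 31, 2030: 253 days at 4.7% → €405000 × 4.7% × 253/365 = €13194.1233
Total = €15866.0137

€15866.01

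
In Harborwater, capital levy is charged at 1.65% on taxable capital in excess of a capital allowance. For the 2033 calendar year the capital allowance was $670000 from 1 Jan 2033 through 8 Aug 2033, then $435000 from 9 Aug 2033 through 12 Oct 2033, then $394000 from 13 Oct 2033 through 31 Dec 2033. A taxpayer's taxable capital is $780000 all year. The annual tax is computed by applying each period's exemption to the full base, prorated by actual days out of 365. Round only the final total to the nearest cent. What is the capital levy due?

1 Jan – 8 Aug 2033: 220 days, exemption $670000 → ($780000 − $670000) × 1.65% × 220/365 = $1093.9726
9 Aug – 12 Oct 2033: 65 days, exemption $435000 → ($780000 − $435000) × 1.65% × 65/365 = $1013.7329
13 Oct – 31 Dec 2033: 80 days, exemption $394000 → ($780000 − $394000) × 1.65% × 80/365 = $1395.9452
Total = $3503.6507

$3503.65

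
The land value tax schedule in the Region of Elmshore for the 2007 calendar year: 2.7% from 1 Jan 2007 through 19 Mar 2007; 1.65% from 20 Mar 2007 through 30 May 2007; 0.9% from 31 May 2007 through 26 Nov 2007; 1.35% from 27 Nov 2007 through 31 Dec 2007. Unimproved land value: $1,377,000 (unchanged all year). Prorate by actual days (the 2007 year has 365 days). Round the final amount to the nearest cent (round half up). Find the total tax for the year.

$20,321.12

1 Jan – 19 Mar 2007: 78 days at 2.7% → $1,377,000 × 2.7% × 78/365 = $7,945.1014
20 Mar – 30 May 2007: 72 days at 1.65% → $1,377,000 × 1.65% × 72/365 = $4,481.8521
31 May – 26 Nov 2007: 180 days at 0.9% → $1,377,000 × 0.9% × 180/365 = $6,111.6164
27 Nov – 31 Dec 2007: 35 days at 1.35% → $1,377,000 × 1.35% × 35/365 = $1,782.5548
Total = $20,321.1247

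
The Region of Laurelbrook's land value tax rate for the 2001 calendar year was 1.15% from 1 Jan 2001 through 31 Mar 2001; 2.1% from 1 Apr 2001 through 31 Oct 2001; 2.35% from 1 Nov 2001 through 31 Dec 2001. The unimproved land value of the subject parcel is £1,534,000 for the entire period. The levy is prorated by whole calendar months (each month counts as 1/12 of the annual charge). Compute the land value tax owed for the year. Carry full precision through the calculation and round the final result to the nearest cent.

£29,209.92

1 Jan – 31 Mar 2001: 3 months at 1.15% → £1,534,000 × 1.15% × 3/12 = £4,410.2500
1 Apr – 31 Oct 2001: 7 months at 2.1% → £1,534,000 × 2.1% × 7/12 = £18,791.5000
1 Nov – 31 Dec 2001: 2 months at 2.35% → £1,534,000 × 2.35% × 2/12 = £6,008.1667
Total = £29,209.9167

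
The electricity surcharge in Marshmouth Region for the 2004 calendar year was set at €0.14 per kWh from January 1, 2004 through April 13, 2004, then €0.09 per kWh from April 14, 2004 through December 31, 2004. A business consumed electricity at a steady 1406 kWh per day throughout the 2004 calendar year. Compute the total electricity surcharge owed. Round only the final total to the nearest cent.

€53,624.84

January 1 – April 13, 2004: 104 days × 1406 kWh/day = 146,224 kWh at €0.14/kWh → €20,471.36
April 14 – December 31, 2004: 262 days × 1406 kWh/day = 368,372 kWh at €0.09/kWh → €33,153.48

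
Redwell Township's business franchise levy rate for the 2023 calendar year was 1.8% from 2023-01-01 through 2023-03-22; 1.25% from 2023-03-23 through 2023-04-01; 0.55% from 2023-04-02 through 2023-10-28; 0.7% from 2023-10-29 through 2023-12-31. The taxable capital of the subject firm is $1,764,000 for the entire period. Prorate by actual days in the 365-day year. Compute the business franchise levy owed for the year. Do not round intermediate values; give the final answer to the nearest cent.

2023-01-01 to 2023-03-22: 81 days at 1.8% → $1,764,000 × 1.8% × 81/365 = $7,046.3342
2023-03-23 to 2023-04-01: 10 days at 1.25% → $1,764,000 × 1.25% × 10/365 = $604.1096
2023-04-02 to 2023-10-28: 210 days at 0.55% → $1,764,000 × 0.55% × 210/365 = $5,581.9726
2023-10-29 to 2023-12-31: 64 days at 0.7% → $1,764,000 × 0.7% × 64/365 = $2,165.1288
Total = $15,397.5452

$15,397.55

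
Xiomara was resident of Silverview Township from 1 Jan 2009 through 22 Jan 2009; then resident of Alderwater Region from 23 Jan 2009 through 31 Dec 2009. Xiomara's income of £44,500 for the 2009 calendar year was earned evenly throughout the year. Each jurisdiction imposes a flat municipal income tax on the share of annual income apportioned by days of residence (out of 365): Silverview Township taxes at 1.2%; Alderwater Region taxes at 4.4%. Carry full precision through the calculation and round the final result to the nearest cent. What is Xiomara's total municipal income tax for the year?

Silverview Township, 1 Jan – 22 Jan 2009: 22 days → £44,500 × 1.2% × 22/365 = £32.1863
Alderwater Region, 23 Jan – 31 Dec 2009: 343 days → £44,500 × 4.4% × 343/365 = £1,839.9836
Total = £1,872.1699

£1,872.17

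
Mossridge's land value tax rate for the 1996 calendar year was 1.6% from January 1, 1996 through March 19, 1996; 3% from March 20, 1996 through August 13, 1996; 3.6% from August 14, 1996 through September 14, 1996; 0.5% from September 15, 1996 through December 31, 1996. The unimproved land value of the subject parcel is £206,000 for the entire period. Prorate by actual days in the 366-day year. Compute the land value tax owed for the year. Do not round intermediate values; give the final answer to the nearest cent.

January 1 – March 19, 1996: 79 days at 1.6% → £206,000 × 1.6% × 79/366 = £711.4317
March 20 – August 13, 1996: 147 days at 3% → £206,000 × 3% × 147/366 = £2,482.1311
August 14 – September 14, 1996: 32 days at 3.6% → £206,000 × 3.6% × 32/366 = £648.3934
September 15 – December 31, 1996: 108 days at 0.5% → £206,000 × 0.5% × 108/366 = £303.9344
Total = £4,145.8907

£4,145.89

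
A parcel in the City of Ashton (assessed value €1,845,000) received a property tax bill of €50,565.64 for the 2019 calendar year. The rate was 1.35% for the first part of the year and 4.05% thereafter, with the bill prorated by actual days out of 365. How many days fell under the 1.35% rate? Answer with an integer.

177 days

Let d = days at the first rate; then 365 − d days at the second rate.
€1,845,000 × [1.35%·d + 4.05%·(365−d)] / 365 = €50,565.64
Solving gives d = 177, so the new rate took effect on 27 June 2019.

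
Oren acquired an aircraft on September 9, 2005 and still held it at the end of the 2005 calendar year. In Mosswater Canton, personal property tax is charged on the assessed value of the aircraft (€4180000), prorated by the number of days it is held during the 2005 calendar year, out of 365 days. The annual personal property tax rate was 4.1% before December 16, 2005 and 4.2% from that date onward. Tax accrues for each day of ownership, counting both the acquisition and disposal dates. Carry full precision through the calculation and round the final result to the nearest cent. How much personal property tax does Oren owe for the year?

€53710.14

September 9 – December 15, 2005: 98 days at 4.1% → €4180000 × 4.1% × 98/365 = €46014.3562
December 16 – December 31, 2005: 16 days at 4.2% → €4180000 × 4.2% × 16/365 = €7695.7808
Total = €53710.1370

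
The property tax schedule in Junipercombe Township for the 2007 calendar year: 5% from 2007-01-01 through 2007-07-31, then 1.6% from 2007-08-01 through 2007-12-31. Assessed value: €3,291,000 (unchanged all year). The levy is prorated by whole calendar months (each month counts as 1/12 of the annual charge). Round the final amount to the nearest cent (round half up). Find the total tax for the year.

2007-01-01 to 2007-07-31: 7 months at 5% → €3,291,000 × 5% × 7/12 = €95,987.5000
2007-08-01 to 2007-12-31: 5 months at 1.6% → €3,291,000 × 1.6% × 5/12 = €21,940.0000
Total = €117,927.5000

€117,927.50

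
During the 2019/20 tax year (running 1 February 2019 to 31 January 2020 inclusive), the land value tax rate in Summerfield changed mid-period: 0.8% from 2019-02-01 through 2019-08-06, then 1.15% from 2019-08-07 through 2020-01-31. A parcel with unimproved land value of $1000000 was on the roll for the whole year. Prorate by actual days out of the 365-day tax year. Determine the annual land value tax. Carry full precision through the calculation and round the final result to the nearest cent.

$9706.85

2019-02-01 to 2019-08-06: 187 days at 0.8% → $1000000 × 0.8% × 187/365 = $4098.6301
2019-08-07 to 2020-01-31: 178 days at 1.15% → $1000000 × 1.15% × 178/365 = $5608.2192
Total = $9706.8493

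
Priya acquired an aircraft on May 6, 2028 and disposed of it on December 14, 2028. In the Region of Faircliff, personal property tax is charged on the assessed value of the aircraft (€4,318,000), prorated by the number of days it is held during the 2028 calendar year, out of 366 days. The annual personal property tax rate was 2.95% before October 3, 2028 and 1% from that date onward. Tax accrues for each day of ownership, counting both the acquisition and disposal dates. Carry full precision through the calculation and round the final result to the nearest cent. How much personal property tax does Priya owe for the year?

May 6 – October 2, 2028: 150 days at 2.95% → €4,318,000 × 2.95% × 150/366 = €52,205.3279
October 3 – December 14, 2028: 73 days at 1% → €4,318,000 × 1% × 73/366 = €8,612.4044
Total = €60,817.7322

€60,817.73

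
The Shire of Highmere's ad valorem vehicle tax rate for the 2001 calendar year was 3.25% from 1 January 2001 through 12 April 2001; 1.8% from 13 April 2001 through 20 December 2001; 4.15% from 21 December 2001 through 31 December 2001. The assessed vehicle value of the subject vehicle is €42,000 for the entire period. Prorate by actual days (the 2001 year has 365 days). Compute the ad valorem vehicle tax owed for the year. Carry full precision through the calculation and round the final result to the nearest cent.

€955.93

1 January – 12 April 2001: 102 days at 3.25% → €42,000 × 3.25% × 102/365 = €381.4521
13 April – 20 December 2001: 252 days at 1.8% → €42,000 × 1.8% × 252/365 = €521.9507
21 December – 31 December 2001: 11 days at 4.15% → €42,000 × 4.15% × 11/365 = €52.5288
Total = €955.9315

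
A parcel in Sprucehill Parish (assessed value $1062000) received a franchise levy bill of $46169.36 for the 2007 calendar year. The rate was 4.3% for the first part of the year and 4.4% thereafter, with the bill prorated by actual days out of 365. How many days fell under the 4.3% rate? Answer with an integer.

192 days

Let d = days at the first rate; then 365 − d days at the second rate.
$1062000 × [4.3%·d + 4.4%·(365−d)] / 365 = $46169.36
Solving gives d = 192, so the new rate took effect on 12 July 2007.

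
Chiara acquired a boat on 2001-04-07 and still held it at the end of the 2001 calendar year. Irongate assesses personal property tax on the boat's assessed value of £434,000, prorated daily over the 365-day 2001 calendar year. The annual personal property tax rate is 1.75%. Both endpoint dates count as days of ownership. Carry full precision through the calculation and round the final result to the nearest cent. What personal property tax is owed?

Days held (2001-04-07 to 2001-12-31): 269 out of 365
Tax = £434,000 × 1.75% × 269/365 = £5,597.4110

£5,597.41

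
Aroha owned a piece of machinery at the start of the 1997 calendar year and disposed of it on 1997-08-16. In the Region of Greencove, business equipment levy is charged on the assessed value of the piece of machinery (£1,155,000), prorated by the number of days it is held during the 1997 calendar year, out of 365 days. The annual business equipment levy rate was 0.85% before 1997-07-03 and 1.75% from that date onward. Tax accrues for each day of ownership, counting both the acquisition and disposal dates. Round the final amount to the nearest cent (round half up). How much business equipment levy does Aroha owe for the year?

£7,414.15

1997-01-01 to 1997-07-02: 183 days at 0.85% → £1,155,000 × 0.85% × 183/365 = £4,922.1986
1997-07-03 to 1997-08-16: 45 days at 1.75% → £1,155,000 × 1.75% × 45/365 = £2,491.9521
Total = £7,414.1507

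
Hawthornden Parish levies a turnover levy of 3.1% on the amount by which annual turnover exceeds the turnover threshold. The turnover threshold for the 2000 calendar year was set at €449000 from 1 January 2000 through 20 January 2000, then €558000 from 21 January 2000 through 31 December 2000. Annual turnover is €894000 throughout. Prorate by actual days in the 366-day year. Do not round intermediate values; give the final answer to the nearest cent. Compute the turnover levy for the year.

1 January – 20 January 2000: 20 days, exemption €449000 → (€894000 − €449000) × 3.1% × 20/366 = €753.8251
21 January – 31 December 2000: 346 days, exemption €558000 → (€894000 − €558000) × 3.1% × 346/366 = €9846.8197
Total = €10600.6448

€10600.64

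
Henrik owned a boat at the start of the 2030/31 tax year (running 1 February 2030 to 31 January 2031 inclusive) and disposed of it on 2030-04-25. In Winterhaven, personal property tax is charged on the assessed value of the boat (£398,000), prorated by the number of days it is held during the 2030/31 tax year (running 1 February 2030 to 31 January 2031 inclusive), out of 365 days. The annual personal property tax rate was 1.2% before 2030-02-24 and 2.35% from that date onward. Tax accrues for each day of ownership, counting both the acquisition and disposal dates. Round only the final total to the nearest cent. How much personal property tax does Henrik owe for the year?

£1,864.06

2030-02-01 to 2030-02-23: 23 days at 1.2% → £398,000 × 1.2% × 23/365 = £300.9534
2030-02-24 to 2030-04-25: 61 days at 2.35% → £398,000 × 2.35% × 61/365 = £1,563.1041
Total = £1,864.0575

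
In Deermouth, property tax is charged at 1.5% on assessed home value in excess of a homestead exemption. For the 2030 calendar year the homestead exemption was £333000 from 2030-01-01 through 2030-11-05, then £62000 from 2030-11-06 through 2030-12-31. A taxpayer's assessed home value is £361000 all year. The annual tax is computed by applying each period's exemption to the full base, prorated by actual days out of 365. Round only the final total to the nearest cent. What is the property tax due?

2030-01-01 to 2030-11-05: 309 days, exemption £333000 → (£361000 − £333000) × 1.5% × 309/365 = £355.5616
2030-11-06 to 2030-12-31: 56 days, exemption £62000 → (£361000 − £62000) × 1.5% × 56/365 = £688.1096
Total = £1043.6712

£1043.67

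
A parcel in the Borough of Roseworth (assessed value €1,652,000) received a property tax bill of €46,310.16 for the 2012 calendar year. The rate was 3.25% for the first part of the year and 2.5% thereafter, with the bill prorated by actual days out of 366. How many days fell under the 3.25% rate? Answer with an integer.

148 days

Let d = days at the first rate; then 366 − d days at the second rate.
€1,652,000 × [3.25%·d + 2.5%·(366−d)] / 366 = €46,310.16
Solving gives d = 148, so the new rate took effect on 28 May 2012.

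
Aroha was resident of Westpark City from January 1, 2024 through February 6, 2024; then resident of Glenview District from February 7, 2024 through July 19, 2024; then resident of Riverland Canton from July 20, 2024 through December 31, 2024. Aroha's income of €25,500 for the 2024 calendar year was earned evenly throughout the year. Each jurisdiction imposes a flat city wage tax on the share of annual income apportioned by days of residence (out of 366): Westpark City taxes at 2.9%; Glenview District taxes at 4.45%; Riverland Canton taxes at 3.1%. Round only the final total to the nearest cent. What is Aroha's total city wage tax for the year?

€939.60

Westpark City, January 1 – February 6, 2024: 37 days → €25,500 × 2.9% × 37/366 = €74.7582
Glenview District, February 7 – July 19, 2024: 164 days → €25,500 × 4.45% × 164/366 = €508.4672
Riverland Canton, July 20 – December 31, 2024: 165 days → €25,500 × 3.1% × 165/366 = €356.3730
Total = €939.5984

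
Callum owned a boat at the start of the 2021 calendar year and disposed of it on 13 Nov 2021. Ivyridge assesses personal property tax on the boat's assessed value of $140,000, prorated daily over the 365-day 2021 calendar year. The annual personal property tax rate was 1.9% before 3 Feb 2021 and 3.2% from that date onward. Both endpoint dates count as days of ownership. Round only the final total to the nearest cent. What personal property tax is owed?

1 Jan – 2 Feb 2021: 33 days at 1.9% → $140,000 × 1.9% × 33/365 = $240.4932
3 Feb – 13 Nov 2021: 284 days at 3.2% → $140,000 × 3.2% × 284/365 = $3,485.8082
Total = $3,726.3014

$3,726.30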